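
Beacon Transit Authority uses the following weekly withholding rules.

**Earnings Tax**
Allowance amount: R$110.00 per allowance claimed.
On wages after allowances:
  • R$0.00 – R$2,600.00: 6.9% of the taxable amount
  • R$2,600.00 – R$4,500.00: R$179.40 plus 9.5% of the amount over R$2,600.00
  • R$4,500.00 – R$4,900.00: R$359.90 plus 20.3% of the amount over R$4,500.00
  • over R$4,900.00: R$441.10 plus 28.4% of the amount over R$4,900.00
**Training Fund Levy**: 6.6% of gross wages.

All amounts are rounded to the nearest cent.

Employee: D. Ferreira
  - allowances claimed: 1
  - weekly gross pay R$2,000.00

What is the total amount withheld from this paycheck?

Earnings Tax: taxable = R$2,000.00 − 1×R$110.00 = R$1,890.00
  6.9% × R$1,890.00 = R$130.41
Training Fund Levy: 6.6% × R$2,000.00 = R$132.00
Total: R$130.41 + R$132.00 = R$262.41

R$262.41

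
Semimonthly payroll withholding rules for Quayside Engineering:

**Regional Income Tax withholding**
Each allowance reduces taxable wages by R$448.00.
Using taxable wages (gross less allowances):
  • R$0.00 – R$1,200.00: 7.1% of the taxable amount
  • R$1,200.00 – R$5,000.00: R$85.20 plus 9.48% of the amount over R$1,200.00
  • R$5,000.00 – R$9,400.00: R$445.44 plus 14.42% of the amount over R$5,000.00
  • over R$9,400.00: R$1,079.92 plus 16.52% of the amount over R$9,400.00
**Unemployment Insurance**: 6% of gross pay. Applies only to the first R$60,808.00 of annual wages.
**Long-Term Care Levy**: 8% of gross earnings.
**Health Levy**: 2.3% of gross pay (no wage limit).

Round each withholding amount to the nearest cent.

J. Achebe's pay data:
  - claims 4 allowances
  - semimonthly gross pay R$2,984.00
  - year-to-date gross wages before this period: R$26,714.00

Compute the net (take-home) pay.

R$2,412.98

Regional Income Tax: taxable = R$2,984.00 − 4×R$448.00 = R$1,192.00
  7.1% × R$1,192.00 = R$84.63
Unemployment Insurance: 6% × R$2,984.00 = R$179.04
Long-Term Care Levy: 8% × R$2,984.00 = R$238.72
Health Levy: 2.3% × R$2,984.00 = R$68.63
Total withheld: R$84.63 + R$179.04 + R$238.72 + R$68.63 = R$571.02
Net pay: R$2,984.00 − R$571.02 = R$2,412.98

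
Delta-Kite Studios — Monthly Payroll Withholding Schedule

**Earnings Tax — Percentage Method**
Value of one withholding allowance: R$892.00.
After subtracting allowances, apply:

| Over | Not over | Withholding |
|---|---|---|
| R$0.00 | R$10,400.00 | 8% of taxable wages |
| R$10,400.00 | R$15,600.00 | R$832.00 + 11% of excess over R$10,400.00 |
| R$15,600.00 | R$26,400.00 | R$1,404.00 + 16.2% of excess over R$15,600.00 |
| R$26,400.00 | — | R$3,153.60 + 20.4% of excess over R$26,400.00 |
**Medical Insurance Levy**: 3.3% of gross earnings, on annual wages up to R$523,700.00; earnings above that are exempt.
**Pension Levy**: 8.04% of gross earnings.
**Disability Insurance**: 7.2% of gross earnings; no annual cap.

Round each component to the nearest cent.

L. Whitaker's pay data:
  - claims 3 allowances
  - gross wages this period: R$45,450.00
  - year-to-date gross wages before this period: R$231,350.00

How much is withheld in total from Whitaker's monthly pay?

R$14,920.33

Earnings Tax: taxable = R$45,450.00 − 3×R$892.00 = R$42,774.00
  R$3,153.60 + 20.4% × (R$42,774.00 − R$26,400.00) = R$3,153.60 + 20.4% × R$16,374.00 = R$6,493.90
Medical Insurance Levy: 3.3% × R$45,450.00 = R$1,499.85
Pension Levy: 8.04% × R$45,450.00 = R$3,654.18
Disability Insurance: 7.2% × R$45,450.00 = R$3,272.40
Total: R$6,493.90 + R$1,499.85 + R$3,654.18 + R$3,272.40 = R$14,920.33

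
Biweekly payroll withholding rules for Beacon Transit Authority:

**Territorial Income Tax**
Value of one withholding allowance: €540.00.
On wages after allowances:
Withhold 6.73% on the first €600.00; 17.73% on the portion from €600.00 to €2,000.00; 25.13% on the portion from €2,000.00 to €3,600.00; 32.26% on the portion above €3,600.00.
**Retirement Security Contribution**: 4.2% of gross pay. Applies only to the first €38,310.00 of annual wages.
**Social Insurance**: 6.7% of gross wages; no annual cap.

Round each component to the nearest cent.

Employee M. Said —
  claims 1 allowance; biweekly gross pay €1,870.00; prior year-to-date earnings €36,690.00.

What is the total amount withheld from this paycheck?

€363.14

Territorial Income Tax: taxable = €1,870.00 − 1×€540.00 = €1,330.00
  €40.38 + 17.73% × (€1,330.00 − €600.00) = €40.38 + 17.73% × €730.00 = €169.81
Retirement Security Contribution: cap €38,310.00 − YTD €36,690.00 = €1,620.00 subject; 4.2% × €1,620.00 = €68.04
Social Insurance: 6.7% × €1,870.00 = €125.29
Total: €169.81 + €68.04 + €125.29 = €363.14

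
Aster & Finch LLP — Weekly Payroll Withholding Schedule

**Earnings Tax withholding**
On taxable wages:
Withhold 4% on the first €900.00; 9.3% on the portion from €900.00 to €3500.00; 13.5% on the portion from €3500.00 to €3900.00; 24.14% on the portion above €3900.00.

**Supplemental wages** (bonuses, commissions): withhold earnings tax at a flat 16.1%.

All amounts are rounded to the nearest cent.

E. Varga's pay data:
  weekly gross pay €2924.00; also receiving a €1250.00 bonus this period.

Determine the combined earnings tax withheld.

Earnings Tax: taxable = €2924.00
  €36.00 + 9.3% × (€2924.00 − €900.00) = €36.00 + 9.3% × €2024.00 = €224.23
Supplemental (16.1% flat on bonus): 16.1% × €1250.00 = €201.25
Total earnings tax: €224.23 + €201.25 = €425.48

€425.48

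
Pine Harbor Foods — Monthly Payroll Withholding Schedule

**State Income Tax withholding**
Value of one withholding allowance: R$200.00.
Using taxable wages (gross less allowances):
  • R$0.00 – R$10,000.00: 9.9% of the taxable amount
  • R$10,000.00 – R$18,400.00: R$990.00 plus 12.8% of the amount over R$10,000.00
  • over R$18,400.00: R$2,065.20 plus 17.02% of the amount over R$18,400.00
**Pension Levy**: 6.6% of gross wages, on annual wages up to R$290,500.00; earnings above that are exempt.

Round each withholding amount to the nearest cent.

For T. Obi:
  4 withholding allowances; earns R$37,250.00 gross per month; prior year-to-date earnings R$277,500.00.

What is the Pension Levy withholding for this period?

R$858.00

Pension Levy: cap R$290,500.00 − YTD R$277,500.00 = R$13,000.00 subject; 6.6% × R$13,000.00 = R$858.00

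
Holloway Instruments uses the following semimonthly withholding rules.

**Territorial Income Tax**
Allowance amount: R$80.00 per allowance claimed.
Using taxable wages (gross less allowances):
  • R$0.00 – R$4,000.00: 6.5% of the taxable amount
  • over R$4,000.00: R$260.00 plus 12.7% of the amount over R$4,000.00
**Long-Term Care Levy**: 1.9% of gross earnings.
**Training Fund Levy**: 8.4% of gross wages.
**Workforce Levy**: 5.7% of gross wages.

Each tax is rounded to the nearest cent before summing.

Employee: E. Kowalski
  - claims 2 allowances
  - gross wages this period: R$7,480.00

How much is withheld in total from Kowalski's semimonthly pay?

R$1,878.44

Territorial Income Tax: taxable = R$7,480.00 − 2×R$80.00 = R$7,320.00
  R$260.00 + 12.7% × (R$7,320.00 − R$4,000.00) = R$260.00 + 12.7% × R$3,320.00 = R$681.64
Long-Term Care Levy: 1.9% × R$7,480.00 = R$142.12
Training Fund Levy: 8.4% × R$7,480.00 = R$628.32
Workforce Levy: 5.7% × R$7,480.00 = R$426.36
Total: R$681.64 + R$142.12 + R$628.32 + R$426.36 = R$1,878.44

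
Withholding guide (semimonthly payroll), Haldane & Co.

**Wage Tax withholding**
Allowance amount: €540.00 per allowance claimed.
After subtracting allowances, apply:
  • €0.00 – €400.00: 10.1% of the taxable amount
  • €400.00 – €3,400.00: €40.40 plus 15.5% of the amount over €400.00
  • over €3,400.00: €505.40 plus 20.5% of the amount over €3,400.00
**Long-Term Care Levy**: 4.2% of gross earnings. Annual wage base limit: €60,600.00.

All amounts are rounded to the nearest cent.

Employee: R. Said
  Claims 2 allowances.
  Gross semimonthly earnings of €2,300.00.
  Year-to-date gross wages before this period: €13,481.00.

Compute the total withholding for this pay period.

€264.10

Wage Tax: taxable = €2,300.00 − 2×€540.00 = €1,220.00
  €40.40 + 15.5% × (€1,220.00 − €400.00) = €40.40 + 15.5% × €820.00 = €167.50
Long-Term Care Levy: 4.2% × €2,300.00 = €96.60
Total: €167.50 + €96.60 = €264.10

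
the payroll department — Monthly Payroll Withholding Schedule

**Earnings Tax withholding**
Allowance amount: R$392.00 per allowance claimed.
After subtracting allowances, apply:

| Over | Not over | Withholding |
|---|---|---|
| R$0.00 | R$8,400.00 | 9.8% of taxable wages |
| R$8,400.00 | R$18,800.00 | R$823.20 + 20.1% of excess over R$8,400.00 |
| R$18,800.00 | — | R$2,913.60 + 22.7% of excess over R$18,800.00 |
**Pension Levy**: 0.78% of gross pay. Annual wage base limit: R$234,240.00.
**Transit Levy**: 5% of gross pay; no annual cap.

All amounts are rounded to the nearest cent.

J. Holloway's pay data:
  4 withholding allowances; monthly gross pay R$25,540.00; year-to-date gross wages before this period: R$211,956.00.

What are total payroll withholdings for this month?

R$5,538.46

Earnings Tax: taxable = R$25,540.00 − 4×R$392.00 = R$23,972.00
  R$2,913.60 + 22.7% × (R$23,972.00 − R$18,800.00) = R$2,913.60 + 22.7% × R$5,172.00 = R$4,087.64
Pension Levy: cap R$234,240.00 − YTD R$211,956.00 = R$22,284.00 subject; 0.78% × R$22,284.00 = R$173.82
Transit Levy: 5% × R$25,540.00 = R$1,277.00
Total: R$4,087.64 + R$173.82 + R$1,277.00 = R$5,538.46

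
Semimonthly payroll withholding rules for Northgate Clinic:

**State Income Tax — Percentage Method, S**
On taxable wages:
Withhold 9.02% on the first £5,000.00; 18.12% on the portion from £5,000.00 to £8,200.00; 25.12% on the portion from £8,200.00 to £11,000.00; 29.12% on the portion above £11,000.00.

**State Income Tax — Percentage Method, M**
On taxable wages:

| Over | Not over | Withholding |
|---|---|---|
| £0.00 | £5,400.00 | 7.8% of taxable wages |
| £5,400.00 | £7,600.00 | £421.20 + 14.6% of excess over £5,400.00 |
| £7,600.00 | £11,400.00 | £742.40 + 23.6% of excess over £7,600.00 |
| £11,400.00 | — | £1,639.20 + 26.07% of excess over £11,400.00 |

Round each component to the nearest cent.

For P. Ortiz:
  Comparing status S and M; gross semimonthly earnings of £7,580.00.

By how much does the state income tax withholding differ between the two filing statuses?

State Income Tax (S): taxable = £7,580.00
  £451.00 + 18.12% × (£7,580.00 − £5,000.00) = £451.00 + 18.12% × £2,580.00 = £918.50
State Income Tax (M): taxable = £7,580.00
  £421.20 + 14.6% × (£7,580.00 − £5,400.00) = £421.20 + 14.6% × £2,180.00 = £739.48
Difference: |£918.50 − £739.48| = £179.02 (higher under S)

£179.02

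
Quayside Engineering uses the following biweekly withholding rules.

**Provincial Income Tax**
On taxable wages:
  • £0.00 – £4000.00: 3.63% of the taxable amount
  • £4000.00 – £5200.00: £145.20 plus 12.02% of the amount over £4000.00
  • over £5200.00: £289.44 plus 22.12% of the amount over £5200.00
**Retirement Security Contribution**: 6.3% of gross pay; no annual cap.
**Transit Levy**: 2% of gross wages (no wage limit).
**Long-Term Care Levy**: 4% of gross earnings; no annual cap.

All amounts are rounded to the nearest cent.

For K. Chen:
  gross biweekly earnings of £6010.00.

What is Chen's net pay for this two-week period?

Provincial Income Tax: taxable = £6010.00
  £289.44 + 22.12% × (£6010.00 − £5200.00) = £289.44 + 22.12% × £810.00 = £468.61
Retirement Security Contribution: 6.3% × £6010.00 = £378.63
Transit Levy: 2% × £6010.00 = £120.20
Long-Term Care Levy: 4% × £6010.00 = £240.40
Total withheld: £468.61 + £378.63 + £120.20 + £240.40 = £1207.84
Net pay: £6010.00 − £1207.84 = £4802.16

£4802.16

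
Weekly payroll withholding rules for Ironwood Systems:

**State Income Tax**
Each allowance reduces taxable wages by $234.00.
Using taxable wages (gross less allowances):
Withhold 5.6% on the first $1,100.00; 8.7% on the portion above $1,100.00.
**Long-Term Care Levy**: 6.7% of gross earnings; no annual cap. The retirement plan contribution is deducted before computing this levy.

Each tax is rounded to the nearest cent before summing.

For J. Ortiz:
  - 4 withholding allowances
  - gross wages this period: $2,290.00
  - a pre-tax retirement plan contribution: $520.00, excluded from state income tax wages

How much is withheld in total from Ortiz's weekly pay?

$165.29

State Income Tax: taxable = $2,290.00 − $520.00 − 4×$234.00 = $834.00
  5.6% × $834.00 = $46.70
Long-Term Care Levy: 6.7% × $1,770.00 = $118.59
Total: $46.70 + $118.59 = $165.29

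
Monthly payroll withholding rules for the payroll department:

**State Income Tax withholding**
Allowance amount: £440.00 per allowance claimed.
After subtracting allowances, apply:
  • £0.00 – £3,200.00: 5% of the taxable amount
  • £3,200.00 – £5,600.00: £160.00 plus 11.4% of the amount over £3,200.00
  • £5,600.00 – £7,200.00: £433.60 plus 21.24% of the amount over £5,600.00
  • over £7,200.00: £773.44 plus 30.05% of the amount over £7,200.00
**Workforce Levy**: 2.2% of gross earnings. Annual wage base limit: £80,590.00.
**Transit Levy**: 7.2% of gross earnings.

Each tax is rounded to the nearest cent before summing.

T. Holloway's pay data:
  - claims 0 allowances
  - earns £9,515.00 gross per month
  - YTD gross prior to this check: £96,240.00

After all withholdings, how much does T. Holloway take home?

State Income Tax: taxable = £9,515.00
  £773.44 + 30.05% × (£9,515.00 − £7,200.00) = £773.44 + 30.05% × £2,315.00 = £1,469.10
Workforce Levy: YTD £96,240.00 ≥ cap £80,590.00 → £0.00
Transit Levy: 7.2% × £9,515.00 = £685.08
Total withheld: £1,469.10 + £0.00 + £685.08 = £2,154.18
Net pay: £9,515.00 − £2,154.18 = £7,360.82

£7,360.82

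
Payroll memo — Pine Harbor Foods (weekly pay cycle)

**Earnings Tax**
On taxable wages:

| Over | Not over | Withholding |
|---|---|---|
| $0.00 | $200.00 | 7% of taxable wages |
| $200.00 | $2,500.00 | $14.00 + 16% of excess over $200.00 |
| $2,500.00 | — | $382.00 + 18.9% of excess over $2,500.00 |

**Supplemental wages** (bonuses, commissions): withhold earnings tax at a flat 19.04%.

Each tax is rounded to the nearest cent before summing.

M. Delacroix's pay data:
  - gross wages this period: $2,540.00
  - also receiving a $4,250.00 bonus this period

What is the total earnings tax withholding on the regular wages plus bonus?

$1,198.76

Earnings Tax: taxable = $2,540.00
  $382.00 + 18.9% × ($2,540.00 − $2,500.00) = $382.00 + 18.9% × $40.00 = $389.56
Supplemental (19.04% flat on bonus): 19.04% × $4,250.00 = $809.20
Total earnings tax: $389.56 + $809.20 = $1,198.76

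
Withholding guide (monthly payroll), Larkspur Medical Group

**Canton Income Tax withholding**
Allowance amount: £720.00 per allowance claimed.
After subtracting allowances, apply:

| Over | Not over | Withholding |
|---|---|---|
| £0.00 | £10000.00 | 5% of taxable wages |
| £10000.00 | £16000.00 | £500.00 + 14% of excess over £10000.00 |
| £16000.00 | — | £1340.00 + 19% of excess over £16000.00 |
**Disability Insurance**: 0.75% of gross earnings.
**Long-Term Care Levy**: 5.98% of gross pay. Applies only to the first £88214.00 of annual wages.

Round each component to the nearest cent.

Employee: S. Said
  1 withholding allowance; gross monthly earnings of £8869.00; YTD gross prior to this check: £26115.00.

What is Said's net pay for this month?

Canton Income Tax: taxable = £8869.00 − 1×£720.00 = £8149.00
  5% × £8149.00 = £407.45
Disability Insurance: 0.75% × £8869.00 = £66.52
Long-Term Care Levy: 5.98% × £8869.00 = £530.37
Total withheld: £407.45 + £66.52 + £530.37 = £1004.34
Net pay: £8869.00 − £1004.34 = £7864.66

£7864.66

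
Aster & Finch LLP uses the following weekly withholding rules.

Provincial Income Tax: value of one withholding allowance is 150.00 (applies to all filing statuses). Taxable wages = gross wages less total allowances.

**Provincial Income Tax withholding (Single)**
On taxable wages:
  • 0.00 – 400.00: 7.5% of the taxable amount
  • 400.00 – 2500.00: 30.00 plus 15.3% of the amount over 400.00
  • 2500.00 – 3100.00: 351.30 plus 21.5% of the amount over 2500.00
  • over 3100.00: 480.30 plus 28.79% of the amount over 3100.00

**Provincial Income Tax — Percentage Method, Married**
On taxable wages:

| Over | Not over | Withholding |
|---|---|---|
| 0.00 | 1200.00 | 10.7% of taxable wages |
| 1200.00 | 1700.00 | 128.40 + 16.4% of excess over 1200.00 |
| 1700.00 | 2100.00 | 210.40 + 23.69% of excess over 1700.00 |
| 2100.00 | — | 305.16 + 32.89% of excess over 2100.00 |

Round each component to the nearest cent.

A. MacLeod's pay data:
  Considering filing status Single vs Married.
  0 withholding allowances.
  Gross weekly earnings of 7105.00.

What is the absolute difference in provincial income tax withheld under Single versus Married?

317.96

Provincial Income Tax (Single): taxable = 7105.00
  480.30 + 28.79% × (7105.00 − 3100.00) = 480.30 + 28.79% × 4005.00 = 1633.34
Provincial Income Tax (Married): taxable = 7105.00
  305.16 + 32.89% × (7105.00 − 2100.00) = 305.16 + 32.89% × 5005.00 = 1951.30
Difference: |1633.34 − 1951.30| = 317.96 (higher under Married)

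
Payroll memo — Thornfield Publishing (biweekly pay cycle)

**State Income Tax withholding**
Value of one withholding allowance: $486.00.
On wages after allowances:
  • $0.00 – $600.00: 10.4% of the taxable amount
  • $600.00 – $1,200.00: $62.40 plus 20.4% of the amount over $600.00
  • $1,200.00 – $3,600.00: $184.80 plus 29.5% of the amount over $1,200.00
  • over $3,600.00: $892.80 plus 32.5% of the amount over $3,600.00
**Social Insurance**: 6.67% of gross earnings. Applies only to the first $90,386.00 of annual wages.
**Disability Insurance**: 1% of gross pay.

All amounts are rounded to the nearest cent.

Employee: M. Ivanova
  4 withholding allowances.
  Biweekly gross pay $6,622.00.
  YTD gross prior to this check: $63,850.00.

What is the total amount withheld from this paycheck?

State Income Tax: taxable = $6,622.00 − 4×$486.00 = $4,678.00
  $892.80 + 32.5% × ($4,678.00 − $3,600.00) = $892.80 + 32.5% × $1,078.00 = $1,243.15
Social Insurance: 6.67% × $6,622.00 = $441.69
Disability Insurance: 1% × $6,622.00 = $66.22
Total: $1,243.15 + $441.69 + $66.22 = $1,751.06

$1,751.06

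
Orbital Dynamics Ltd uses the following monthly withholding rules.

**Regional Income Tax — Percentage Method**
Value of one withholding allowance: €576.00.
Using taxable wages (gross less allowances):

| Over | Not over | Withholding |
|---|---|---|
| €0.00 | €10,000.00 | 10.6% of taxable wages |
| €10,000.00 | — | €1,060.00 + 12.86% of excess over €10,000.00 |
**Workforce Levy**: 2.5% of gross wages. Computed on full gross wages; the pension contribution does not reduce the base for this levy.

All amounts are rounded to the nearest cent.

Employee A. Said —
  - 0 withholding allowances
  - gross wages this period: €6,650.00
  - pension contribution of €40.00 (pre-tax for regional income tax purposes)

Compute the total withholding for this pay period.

€866.91

Regional Income Tax: taxable = €6,650.00 − €40.00 = €6,610.00
  10.6% × €6,610.00 = €700.66
Workforce Levy: 2.5% × €6,650.00 = €166.25
Total: €700.66 + €166.25 = €866.91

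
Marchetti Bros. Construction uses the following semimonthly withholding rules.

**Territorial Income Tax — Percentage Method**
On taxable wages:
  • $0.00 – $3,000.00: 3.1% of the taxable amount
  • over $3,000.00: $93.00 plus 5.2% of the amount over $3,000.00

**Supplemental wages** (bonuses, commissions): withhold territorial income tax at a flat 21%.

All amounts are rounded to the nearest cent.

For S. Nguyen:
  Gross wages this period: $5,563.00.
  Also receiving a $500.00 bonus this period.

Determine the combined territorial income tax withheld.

Territorial Income Tax: taxable = $5,563.00
  $93.00 + 5.2% × ($5,563.00 − $3,000.00) = $93.00 + 5.2% × $2,563.00 = $226.28
Supplemental (21% flat on bonus): 21% × $500.00 = $105.00
Total territorial income tax: $226.28 + $105.00 = $331.28

$331.28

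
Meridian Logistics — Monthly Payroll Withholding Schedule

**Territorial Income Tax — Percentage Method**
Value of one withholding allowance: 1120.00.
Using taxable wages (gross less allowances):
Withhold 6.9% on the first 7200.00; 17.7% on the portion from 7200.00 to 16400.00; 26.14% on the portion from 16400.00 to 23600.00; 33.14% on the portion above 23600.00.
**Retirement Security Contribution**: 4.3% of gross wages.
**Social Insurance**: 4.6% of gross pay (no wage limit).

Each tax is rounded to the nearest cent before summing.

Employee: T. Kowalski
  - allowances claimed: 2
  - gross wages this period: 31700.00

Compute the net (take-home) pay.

22929.42

Territorial Income Tax: taxable = 31700.00 − 2×1120.00 = 29460.00
  4007.28 + 33.14% × (29460.00 − 23600.00) = 4007.28 + 33.14% × 5860.00 = 5949.28
Retirement Security Contribution: 4.3% × 31700.00 = 1363.10
Social Insurance: 4.6% × 31700.00 = 1458.20
Total withheld: 5949.28 + 1363.10 + 1458.20 = 8770.58
Net pay: 31700.00 − 8770.58 = 22929.42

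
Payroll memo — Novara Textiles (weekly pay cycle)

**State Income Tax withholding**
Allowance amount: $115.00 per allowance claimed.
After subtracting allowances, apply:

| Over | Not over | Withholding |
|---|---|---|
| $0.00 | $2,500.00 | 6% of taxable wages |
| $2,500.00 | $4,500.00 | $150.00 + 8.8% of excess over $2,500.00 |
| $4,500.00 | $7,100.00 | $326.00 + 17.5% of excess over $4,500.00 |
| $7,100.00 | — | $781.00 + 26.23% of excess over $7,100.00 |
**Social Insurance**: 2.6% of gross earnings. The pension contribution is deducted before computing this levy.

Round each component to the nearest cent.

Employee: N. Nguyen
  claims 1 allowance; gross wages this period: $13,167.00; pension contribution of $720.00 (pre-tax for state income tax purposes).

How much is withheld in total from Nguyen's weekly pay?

State Income Tax: taxable = $13,167.00 − $720.00 − 1×$115.00 = $12,332.00
  $781.00 + 26.23% × ($12,332.00 − $7,100.00) = $781.00 + 26.23% × $5,232.00 = $2,153.35
Social Insurance: 2.6% × $12,447.00 = $323.62
Total: $2,153.35 + $323.62 = $2,476.97

$2,476.97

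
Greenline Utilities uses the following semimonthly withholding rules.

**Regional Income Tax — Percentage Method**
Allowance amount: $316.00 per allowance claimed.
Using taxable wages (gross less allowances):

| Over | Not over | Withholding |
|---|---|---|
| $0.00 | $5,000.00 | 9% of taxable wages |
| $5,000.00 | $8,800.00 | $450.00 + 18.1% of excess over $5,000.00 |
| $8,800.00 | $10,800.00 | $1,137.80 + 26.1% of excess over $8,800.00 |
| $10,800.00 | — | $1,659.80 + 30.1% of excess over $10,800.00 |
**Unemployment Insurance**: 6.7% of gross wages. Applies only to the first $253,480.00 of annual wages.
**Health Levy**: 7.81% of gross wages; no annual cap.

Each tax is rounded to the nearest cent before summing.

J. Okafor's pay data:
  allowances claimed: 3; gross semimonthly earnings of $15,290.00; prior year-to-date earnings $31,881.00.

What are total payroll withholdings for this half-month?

Regional Income Tax: taxable = $15,290.00 − 3×$316.00 = $14,342.00
  $1,659.80 + 30.1% × ($14,342.00 − $10,800.00) = $1,659.80 + 30.1% × $3,542.00 = $2,725.94
Unemployment Insurance: 6.7% × $15,290.00 = $1,024.43
Health Levy: 7.81% × $15,290.00 = $1,194.15
Total: $2,725.94 + $1,024.43 + $1,194.15 = $4,944.52

$4,944.52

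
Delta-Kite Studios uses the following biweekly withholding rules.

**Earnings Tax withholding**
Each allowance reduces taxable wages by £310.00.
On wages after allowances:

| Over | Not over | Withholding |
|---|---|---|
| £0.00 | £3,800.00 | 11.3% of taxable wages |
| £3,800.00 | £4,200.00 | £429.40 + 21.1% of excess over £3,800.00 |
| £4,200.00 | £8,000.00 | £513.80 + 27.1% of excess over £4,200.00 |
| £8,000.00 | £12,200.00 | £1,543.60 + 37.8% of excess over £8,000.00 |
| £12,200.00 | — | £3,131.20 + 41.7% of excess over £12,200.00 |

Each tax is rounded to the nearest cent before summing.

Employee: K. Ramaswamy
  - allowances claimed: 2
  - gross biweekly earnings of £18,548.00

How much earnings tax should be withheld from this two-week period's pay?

Earnings Tax: taxable = £18,548.00 − 2×£310.00 = £17,928.00
  £3,131.20 + 41.7% × (£17,928.00 − £12,200.00) = £3,131.20 + 41.7% × £5,728.00 = £5,519.78

£5,519.78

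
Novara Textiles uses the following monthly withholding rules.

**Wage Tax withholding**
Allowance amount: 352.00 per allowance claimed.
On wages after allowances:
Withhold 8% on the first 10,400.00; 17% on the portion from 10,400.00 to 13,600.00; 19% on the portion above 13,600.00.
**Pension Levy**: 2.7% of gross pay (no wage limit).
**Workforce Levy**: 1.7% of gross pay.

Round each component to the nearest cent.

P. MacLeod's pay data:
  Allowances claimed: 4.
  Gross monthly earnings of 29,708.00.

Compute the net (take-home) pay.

Wage Tax: taxable = 29,708.00 − 4×352.00 = 28,300.00
  1,376.00 + 19% × (28,300.00 − 13,600.00) = 1,376.00 + 19% × 14,700.00 = 4,169.00
Pension Levy: 2.7% × 29,708.00 = 802.12
Workforce Levy: 1.7% × 29,708.00 = 505.04
Total withheld: 4,169.00 + 802.12 + 505.04 = 5,476.16
Net pay: 29,708.00 − 5,476.16 = 24,231.84

24,231.84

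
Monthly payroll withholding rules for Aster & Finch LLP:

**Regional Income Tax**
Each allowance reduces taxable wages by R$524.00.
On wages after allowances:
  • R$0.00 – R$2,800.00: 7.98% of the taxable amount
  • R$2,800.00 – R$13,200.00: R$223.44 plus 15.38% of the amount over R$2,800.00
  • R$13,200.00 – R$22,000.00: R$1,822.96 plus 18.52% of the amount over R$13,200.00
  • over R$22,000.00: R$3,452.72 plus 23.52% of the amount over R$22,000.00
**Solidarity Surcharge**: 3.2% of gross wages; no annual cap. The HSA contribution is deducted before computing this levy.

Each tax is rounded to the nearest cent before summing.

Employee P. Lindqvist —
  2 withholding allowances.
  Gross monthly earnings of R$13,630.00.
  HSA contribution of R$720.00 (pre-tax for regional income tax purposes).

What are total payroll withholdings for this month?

Regional Income Tax: taxable = R$13,630.00 − R$720.00 − 2×R$524.00 = R$11,862.00
  R$223.44 + 15.38% × (R$11,862.00 − R$2,800.00) = R$223.44 + 15.38% × R$9,062.00 = R$1,617.18
Solidarity Surcharge: 3.2% × R$12,910.00 = R$413.12
Total: R$1,617.18 + R$413.12 = R$2,030.30

R$2,030.30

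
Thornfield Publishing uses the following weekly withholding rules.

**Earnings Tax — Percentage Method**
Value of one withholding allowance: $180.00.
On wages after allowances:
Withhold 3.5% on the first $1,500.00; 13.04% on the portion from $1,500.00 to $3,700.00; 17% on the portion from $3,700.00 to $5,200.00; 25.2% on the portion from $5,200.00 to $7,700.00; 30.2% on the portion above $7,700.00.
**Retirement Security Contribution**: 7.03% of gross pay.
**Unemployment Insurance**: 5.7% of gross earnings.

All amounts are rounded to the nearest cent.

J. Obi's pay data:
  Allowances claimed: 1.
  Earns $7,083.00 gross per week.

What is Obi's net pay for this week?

$5,157.80

Earnings Tax: taxable = $7,083.00 − 1×$180.00 = $6,903.00
  $594.38 + 25.2% × ($6,903.00 − $5,200.00) = $594.38 + 25.2% × $1,703.00 = $1,023.54
Retirement Security Contribution: 7.03% × $7,083.00 = $497.93
Unemployment Insurance: 5.7% × $7,083.00 = $403.73
Total withheld: $1,023.54 + $497.93 + $403.73 = $1,925.20
Net pay: $7,083.00 − $1,925.20 = $5,157.80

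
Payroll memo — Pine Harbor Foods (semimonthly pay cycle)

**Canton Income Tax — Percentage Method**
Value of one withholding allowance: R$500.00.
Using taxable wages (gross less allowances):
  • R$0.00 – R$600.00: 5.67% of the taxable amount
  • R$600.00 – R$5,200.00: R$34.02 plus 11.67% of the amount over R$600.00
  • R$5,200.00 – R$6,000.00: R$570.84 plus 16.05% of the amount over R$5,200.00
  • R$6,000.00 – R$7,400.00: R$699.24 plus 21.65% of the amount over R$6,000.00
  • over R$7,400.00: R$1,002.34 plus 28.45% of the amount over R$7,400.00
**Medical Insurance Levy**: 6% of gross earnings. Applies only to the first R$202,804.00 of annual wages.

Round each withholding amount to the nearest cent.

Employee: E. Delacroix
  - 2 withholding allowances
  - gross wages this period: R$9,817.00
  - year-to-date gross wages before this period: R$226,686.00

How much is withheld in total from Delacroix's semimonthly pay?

Canton Income Tax: taxable = R$9,817.00 − 2×R$500.00 = R$8,817.00
  R$1,002.34 + 28.45% × (R$8,817.00 − R$7,400.00) = R$1,002.34 + 28.45% × R$1,417.00 = R$1,405.48
Medical Insurance Levy: YTD R$226,686.00 ≥ cap R$202,804.00 → R$0.00
Total: R$1,405.48 + R$0.00 = R$1,405.48

R$1,405.48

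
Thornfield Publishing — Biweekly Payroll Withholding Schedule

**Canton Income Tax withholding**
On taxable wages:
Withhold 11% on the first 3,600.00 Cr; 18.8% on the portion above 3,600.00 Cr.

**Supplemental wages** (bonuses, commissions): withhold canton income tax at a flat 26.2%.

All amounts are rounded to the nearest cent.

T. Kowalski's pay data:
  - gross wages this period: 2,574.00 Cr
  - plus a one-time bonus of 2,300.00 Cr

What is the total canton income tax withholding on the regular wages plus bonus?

Canton Income Tax: taxable = 2,574.00 Cr
  11% × 2,574.00 Cr = 283.14 Cr
Supplemental (26.2% flat on bonus): 26.2% × 2,300.00 Cr = 602.60 Cr
Total canton income tax: 283.14 Cr + 602.60 Cr = 885.74 Cr

885.74 Cr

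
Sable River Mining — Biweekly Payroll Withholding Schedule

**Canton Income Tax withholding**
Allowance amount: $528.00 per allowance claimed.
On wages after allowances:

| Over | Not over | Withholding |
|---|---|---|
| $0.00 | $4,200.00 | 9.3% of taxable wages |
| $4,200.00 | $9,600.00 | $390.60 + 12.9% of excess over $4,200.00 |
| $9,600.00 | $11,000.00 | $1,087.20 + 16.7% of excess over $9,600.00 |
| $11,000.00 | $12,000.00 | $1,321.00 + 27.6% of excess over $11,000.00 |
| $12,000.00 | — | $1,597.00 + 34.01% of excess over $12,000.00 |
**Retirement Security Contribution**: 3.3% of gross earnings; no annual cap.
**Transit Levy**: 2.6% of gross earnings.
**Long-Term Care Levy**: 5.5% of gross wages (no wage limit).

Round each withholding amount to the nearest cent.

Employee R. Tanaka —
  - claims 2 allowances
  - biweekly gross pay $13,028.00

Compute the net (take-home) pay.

Canton Income Tax: taxable = $13,028.00 − 2×$528.00 = $11,972.00
  $1,321.00 + 27.6% × ($11,972.00 − $11,000.00) = $1,321.00 + 27.6% × $972.00 = $1,589.27
Retirement Security Contribution: 3.3% × $13,028.00 = $429.92
Transit Levy: 2.6% × $13,028.00 = $338.73
Long-Term Care Levy: 5.5% × $13,028.00 = $716.54
Total withheld: $1,589.27 + $429.92 + $338.73 + $716.54 = $3,074.46
Net pay: $13,028.00 − $3,074.46 = $9,953.54

$9,953.54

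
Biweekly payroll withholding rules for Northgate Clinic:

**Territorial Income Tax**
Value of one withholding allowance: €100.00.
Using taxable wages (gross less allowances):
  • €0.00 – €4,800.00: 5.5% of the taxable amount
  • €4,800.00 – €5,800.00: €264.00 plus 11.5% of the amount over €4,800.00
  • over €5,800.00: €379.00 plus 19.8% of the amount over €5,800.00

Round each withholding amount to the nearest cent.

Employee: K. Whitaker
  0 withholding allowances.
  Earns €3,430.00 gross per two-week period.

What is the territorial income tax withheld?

Territorial Income Tax: taxable = €3,430.00
  5.5% × €3,430.00 = €188.65

€188.65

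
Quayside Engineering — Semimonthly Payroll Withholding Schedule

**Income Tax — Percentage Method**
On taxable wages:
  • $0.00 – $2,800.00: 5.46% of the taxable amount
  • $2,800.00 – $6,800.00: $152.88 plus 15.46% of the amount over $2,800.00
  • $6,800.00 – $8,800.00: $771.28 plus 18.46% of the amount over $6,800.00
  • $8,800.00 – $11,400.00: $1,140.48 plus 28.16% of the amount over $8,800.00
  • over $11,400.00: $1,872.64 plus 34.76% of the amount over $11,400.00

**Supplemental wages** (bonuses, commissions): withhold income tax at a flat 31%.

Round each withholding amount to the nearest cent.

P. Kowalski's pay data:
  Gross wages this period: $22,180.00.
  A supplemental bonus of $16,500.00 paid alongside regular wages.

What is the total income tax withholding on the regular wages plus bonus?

Income Tax: taxable = $22,180.00
  $1,872.64 + 34.76% × ($22,180.00 − $11,400.00) = $1,872.64 + 34.76% × $10,780.00 = $5,619.77
Supplemental (31% flat on bonus): 31% × $16,500.00 = $5,115.00
Total income tax: $5,619.77 + $5,115.00 = $10,734.77

$10,734.77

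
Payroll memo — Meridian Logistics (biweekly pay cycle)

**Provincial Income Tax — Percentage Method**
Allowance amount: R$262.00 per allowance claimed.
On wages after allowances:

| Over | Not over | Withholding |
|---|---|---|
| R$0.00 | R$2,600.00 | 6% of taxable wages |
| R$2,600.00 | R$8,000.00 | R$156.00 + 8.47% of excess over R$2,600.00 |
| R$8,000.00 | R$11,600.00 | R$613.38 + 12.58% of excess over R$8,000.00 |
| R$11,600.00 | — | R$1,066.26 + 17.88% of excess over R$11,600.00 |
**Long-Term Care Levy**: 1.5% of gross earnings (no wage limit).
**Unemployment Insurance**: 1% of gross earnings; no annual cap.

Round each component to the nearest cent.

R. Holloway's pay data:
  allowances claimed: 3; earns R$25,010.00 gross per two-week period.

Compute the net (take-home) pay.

R$21,061.32

Provincial Income Tax: taxable = R$25,010.00 − 3×R$262.00 = R$24,224.00
  R$1,066.26 + 17.88% × (R$24,224.00 − R$11,600.00) = R$1,066.26 + 17.88% × R$12,624.00 = R$3,323.43
Long-Term Care Levy: 1.5% × R$25,010.00 = R$375.15
Unemployment Insurance: 1% × R$25,010.00 = R$250.10
Total withheld: R$3,323.43 + R$375.15 + R$250.10 = R$3,948.68
Net pay: R$25,010.00 − R$3,948.68 = R$21,061.32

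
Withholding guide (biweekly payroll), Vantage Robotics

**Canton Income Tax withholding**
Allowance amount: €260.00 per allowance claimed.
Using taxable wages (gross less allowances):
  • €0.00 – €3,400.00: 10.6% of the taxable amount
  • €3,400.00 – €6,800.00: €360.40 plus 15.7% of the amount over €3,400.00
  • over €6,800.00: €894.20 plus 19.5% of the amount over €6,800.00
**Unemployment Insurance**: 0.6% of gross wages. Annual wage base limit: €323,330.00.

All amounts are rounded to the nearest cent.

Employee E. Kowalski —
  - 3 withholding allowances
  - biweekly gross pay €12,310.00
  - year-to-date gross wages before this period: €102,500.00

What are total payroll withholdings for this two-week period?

Canton Income Tax: taxable = €12,310.00 − 3×€260.00 = €11,530.00
  €894.20 + 19.5% × (€11,530.00 − €6,800.00) = €894.20 + 19.5% × €4,730.00 = €1,816.55
Unemployment Insurance: 0.6% × €12,310.00 = €73.86
Total: €1,816.55 + €73.86 = €1,890.41

€1,890.41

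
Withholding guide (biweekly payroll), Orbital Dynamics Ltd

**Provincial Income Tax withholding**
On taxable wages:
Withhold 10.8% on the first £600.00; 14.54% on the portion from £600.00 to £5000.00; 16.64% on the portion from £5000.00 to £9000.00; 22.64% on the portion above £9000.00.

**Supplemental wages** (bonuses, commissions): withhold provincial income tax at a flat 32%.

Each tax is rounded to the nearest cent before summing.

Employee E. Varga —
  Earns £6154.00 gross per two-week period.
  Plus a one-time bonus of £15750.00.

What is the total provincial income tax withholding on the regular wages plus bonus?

Provincial Income Tax: taxable = £6154.00
  £704.56 + 16.64% × (£6154.00 − £5000.00) = £704.56 + 16.64% × £1154.00 = £896.59
Supplemental (32% flat on bonus): 32% × £15750.00 = £5040.00
Total provincial income tax: £896.59 + £5040.00 = £5936.59

£5936.59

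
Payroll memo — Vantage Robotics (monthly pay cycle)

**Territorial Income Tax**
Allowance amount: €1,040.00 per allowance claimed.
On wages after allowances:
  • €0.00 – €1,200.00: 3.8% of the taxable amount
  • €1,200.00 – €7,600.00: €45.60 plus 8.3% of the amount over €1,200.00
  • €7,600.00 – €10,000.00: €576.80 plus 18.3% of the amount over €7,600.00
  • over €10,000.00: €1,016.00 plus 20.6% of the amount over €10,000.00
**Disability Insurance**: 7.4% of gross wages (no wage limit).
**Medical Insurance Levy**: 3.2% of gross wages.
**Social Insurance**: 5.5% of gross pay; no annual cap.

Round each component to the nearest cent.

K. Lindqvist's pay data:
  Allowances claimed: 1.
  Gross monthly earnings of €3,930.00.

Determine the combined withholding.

Territorial Income Tax: taxable = €3,930.00 − 1×€1,040.00 = €2,890.00
  €45.60 + 8.3% × (€2,890.00 − €1,200.00) = €45.60 + 8.3% × €1,690.00 = €185.87
Disability Insurance: 7.4% × €3,930.00 = €290.82
Medical Insurance Levy: 3.2% × €3,930.00 = €125.76
Social Insurance: 5.5% × €3,930.00 = €216.15
Total: €185.87 + €290.82 + €125.76 + €216.15 = €818.60

€818.60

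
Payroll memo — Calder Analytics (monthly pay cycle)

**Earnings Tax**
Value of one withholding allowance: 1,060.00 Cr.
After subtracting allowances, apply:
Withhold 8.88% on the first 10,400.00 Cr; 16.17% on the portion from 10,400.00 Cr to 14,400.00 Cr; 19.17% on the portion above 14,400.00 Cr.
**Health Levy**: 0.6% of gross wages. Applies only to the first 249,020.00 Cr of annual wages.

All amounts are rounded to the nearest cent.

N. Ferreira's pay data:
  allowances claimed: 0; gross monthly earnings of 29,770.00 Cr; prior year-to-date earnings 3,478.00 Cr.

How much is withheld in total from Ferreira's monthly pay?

Earnings Tax: taxable = 29,770.00 Cr
  1,570.32 Cr + 19.17% × (29,770.00 Cr − 14,400.00 Cr) = 1,570.32 Cr + 19.17% × 15,370.00 Cr = 4,516.75 Cr
Health Levy: 0.6% × 29,770.00 Cr = 178.62 Cr
Total: 4,516.75 Cr + 178.62 Cr = 4,695.37 Cr

4,695.37 Cr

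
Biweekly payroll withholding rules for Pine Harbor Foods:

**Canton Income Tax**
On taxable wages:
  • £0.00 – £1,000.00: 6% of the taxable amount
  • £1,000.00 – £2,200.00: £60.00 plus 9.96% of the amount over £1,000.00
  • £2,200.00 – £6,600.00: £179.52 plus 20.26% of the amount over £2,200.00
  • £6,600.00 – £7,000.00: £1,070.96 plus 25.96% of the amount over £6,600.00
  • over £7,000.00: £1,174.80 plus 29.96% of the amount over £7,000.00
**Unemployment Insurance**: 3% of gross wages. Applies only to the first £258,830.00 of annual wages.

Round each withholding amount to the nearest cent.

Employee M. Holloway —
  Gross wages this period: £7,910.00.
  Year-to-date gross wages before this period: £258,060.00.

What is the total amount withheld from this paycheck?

Canton Income Tax: taxable = £7,910.00
  £1,174.80 + 29.96% × (£7,910.00 − £7,000.00) = £1,174.80 + 29.96% × £910.00 = £1,447.44
Unemployment Insurance: cap £258,830.00 − YTD £258,060.00 = £770.00 subject; 3% × £770.00 = £23.10
Total: £1,447.44 + £23.10 = £1,470.54

£1,470.54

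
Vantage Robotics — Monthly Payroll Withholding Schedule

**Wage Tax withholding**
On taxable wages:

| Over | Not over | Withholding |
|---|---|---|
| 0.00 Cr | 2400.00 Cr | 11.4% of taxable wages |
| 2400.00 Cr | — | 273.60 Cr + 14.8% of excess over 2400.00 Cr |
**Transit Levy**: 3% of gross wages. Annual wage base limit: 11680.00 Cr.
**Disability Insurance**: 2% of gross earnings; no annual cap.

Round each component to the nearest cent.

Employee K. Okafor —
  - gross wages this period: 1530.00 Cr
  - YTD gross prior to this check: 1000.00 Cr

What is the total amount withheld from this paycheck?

250.92 Cr

Wage Tax: taxable = 1530.00 Cr
  11.4% × 1530.00 Cr = 174.42 Cr
Transit Levy: 3% × 1530.00 Cr = 45.90 Cr
Disability Insurance: 2% × 1530.00 Cr = 30.60 Cr
Total: 174.42 Cr + 45.90 Cr + 30.60 Cr = 250.92 Cr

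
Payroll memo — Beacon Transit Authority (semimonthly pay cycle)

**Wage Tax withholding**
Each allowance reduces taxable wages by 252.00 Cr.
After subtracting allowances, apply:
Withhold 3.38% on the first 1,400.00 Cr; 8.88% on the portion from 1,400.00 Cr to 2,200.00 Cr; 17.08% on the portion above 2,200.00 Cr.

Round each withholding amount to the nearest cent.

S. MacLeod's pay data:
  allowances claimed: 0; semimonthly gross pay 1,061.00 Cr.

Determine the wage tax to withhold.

35.86 Cr

Wage Tax: taxable = 1,061.00 Cr
  3.38% × 1,061.00 Cr = 35.86 Cr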